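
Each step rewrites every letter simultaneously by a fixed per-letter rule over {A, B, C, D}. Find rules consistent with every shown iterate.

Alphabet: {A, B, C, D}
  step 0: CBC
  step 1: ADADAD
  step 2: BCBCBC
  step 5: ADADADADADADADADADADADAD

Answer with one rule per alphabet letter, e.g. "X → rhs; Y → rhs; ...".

  step 1 ⇒ step 2: ADADAD ⇒ B·C·B·C·B·C
    A ↦ B
    D ↦ C
  step 0 ⇒ step 1: CBC ⇒ AD·AD·AD
    B ↦ AD
  step 0 ⇒ step 1: CBC ⇒ AD·AD·AD
    C ↦ AD

A->B, B->AD, C->AD, D->C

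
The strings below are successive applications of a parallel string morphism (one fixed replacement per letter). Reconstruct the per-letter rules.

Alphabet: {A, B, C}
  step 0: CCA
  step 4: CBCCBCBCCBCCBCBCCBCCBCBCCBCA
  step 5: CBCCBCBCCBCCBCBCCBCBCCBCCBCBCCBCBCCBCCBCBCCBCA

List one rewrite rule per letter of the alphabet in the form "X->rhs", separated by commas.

A->CA, B->C, C->CB

  step 4 ⇒ step 5: CBCCBCBCCBCCBCBCCBCCBCBCCBCA ⇒ CB·C·CB·CB·C·CB·C·CB·CB·C·CB·CB·C·CB·C·CB·CB·C·CB·CB·C·CB·C·CB·CB·C·CB·CA
    A ↦ CA
    B ↦ C
    C ↦ CB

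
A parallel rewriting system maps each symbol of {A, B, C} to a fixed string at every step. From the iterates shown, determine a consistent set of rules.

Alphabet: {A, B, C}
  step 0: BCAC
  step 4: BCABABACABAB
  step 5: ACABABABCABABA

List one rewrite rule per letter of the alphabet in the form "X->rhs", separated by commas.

  step 4 ⇒ step 5: BCABABACABAB ⇒ A·CA·B·A·B·A·B·CA·B·A·B·A
    A ↦ B
    B ↦ A
    C ↦ CA

A->B, B->A, C->CA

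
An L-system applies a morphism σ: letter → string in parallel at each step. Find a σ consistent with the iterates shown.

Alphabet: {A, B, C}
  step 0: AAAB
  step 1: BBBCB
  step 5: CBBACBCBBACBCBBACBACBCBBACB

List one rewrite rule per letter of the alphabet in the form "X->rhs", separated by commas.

  step 0 ⇒ step 1: AAAB ⇒ B·B·B·CB
    A ↦ B
    B ↦ CB
    C ↦ A  (constrained at step 1)

A->B, B->CB, C->A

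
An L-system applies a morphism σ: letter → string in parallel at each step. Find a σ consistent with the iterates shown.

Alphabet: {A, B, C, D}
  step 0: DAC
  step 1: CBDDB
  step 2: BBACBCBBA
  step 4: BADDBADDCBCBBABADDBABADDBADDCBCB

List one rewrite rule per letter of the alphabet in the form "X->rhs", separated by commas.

A->DD, B->BA, C->B, D->CB

  step 1 ⇒ step 2: CBDDB ⇒ B·BA·CB·CB·BA
    B ↦ BA
    C ↦ B
    D ↦ CB
  step 0 ⇒ step 1: DAC ⇒ CB·DD·B
    A ↦ DD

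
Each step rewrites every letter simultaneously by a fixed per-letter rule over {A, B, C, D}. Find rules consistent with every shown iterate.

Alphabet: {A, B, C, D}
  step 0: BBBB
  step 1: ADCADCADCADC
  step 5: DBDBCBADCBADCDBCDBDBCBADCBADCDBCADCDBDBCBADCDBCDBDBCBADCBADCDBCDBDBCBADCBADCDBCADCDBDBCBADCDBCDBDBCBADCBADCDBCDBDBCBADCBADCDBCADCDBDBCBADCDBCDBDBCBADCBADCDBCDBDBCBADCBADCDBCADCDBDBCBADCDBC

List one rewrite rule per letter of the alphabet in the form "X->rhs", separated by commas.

  step 0 ⇒ step 1: BBBB ⇒ ADC·ADC·ADC·ADC
    B ↦ ADC
    A ↦ D  (constrained at step 1)
    C ↦ DBC  (constrained at step 1)
    D ↦ B  (constrained at step 1)

A->D, B->ADC, C->DBC, D->B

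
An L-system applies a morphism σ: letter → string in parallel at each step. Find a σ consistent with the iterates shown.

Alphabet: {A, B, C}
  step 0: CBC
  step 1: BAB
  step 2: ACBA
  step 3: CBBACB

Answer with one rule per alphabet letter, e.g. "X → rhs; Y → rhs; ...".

  step 2 ⇒ step 3: ACBA ⇒ CB·B·A·CB
    A ↦ CB
    B ↦ A
    C ↦ B

A->CB, B->A, C->B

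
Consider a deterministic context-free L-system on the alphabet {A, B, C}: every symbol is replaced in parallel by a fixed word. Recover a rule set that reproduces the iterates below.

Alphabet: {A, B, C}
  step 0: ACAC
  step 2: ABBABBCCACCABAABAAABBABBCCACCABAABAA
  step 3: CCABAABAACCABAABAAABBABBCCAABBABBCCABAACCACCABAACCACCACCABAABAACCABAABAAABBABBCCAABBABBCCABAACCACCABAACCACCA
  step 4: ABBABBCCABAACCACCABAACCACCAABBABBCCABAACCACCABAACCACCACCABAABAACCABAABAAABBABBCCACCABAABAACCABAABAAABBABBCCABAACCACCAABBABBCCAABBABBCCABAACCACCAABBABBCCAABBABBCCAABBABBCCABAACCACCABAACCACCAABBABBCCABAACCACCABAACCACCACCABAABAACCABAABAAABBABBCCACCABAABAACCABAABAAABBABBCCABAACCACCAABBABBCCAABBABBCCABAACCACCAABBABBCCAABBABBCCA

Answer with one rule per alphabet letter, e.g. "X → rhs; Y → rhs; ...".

  step 3 ⇒ step 4: CCABAABAACCABAABAAABBABBCCAABBABBCCABAACCACCABAACCACCACCABAABAACCABAABAAABBABBCCAABBABBCCABAACCACCABAACCACCA ⇒ ABB·ABB·CCA·BAA·CCA·CCA·BAA·CCA·CCA·ABB·ABB·CCA·BAA·CCA·CCA·BAA·CCA·CCA·CCA·BAA·BAA·CCA·BAA·BAA·ABB·ABB·CCA·CCA·BAA·BAA·CCA·BAA·BAA·ABB·ABB·CCA·BAA·CCA·CCA·ABB·ABB·CCA·ABB·ABB·CCA·BAA·CCA·CCA·ABB·ABB·CCA·ABB·ABB·CCA·ABB·ABB·CCA·BAA·CCA·CCA·BAA·CCA·CCA·ABB·ABB·CCA·BAA·CCA·CCA·BAA·CCA·CCA·CCA·BAA·BAA·CCA·BAA·BAA·ABB·ABB·CCA·CCA·BAA·BAA·CCA·BAA·BAA·ABB·ABB·CCA·BAA·CCA·CCA·ABB·ABB·CCA·ABB·ABB·CCA·BAA·CCA·CCA·ABB·ABB·CCA·ABB·ABB·CCA
    A ↦ CCA
    B ↦ BAA
    C ↦ ABB

A->CCA, B->BAA, C->ABB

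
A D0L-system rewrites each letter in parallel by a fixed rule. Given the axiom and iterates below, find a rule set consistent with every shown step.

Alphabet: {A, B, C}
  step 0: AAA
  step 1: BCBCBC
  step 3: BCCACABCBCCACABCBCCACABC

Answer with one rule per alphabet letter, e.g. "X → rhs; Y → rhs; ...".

  step 0 ⇒ step 1: AAA ⇒ BC·BC·BC
    A ↦ BC
    B ↦ BC  (constrained at step 1)
    C ↦ CA  (constrained at step 1)

A->BC, B->BC, C->CA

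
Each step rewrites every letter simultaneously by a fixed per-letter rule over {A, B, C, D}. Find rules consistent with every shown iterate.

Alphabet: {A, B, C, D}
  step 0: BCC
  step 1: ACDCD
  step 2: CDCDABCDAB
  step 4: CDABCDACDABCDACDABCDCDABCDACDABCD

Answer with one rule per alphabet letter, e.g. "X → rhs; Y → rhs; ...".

  step 1 ⇒ step 2: ACDCD ⇒ CD·CD·AB·CD·AB
    A ↦ CD
    C ↦ CD
    D ↦ AB
  step 0 ⇒ step 1: BCC ⇒ A·CD·CD
    B ↦ A

A->CD, B->A, C->CD, D->AB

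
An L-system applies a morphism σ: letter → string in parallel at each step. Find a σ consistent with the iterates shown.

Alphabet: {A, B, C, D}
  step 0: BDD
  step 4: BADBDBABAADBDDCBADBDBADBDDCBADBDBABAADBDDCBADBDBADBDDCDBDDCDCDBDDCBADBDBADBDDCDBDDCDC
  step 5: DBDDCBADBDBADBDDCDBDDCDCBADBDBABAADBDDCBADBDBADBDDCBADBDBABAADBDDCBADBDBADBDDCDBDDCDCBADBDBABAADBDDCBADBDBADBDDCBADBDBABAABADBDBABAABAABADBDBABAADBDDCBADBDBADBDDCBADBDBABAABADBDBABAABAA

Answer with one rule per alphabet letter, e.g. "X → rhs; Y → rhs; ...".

  step 4 ⇒ step 5: BADBDBABAADBDDCBADBDBADBDDCBADBDBABAADBDDCBADBDBADBDDCDBDDCDCDBDDCBADBDBADBDDCDBDDCDC ⇒ DBD·DC·BA·DBD·BA·DBD·DC·DBD·DC·DC·BA·DBD·BA·BA·A·DBD·DC·BA·DBD·BA·DBD·DC·BA·DBD·BA·BA·A·DBD·DC·BA·DBD·BA·DBD·DC·DBD·DC·DC·BA·DBD·BA·BA·A·DBD·DC·BA·DBD·BA·DBD·DC·BA·DBD·BA·BA·A·BA·DBD·BA·BA·A·BA·A·BA·DBD·BA·BA·A·DBD·DC·BA·DBD·BA·DBD·DC·BA·DBD·BA·BA·A·BA·DBD·BA·BA·A·BA·A
    A ↦ DC
    B ↦ DBD
    C ↦ A
    D ↦ BA

A->DC, B->DBD, C->A, D->BA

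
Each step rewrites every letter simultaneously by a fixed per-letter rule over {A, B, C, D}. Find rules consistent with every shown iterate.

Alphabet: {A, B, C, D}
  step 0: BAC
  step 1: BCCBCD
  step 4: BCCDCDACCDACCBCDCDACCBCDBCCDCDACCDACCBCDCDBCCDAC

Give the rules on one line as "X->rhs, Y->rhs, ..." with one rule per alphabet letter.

A->CB, B->BC, C->CD, D->AC

  step 0 ⇒ step 1: BAC ⇒ BC·CB·CD
    A ↦ CB
    B ↦ BC
    C ↦ CD
    D ↦ AC  (constrained at step 1)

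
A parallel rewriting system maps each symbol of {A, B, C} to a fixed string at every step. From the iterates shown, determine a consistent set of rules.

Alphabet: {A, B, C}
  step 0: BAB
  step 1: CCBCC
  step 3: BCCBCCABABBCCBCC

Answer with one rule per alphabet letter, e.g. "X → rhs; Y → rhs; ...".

  step 0 ⇒ step 1: BAB ⇒ CC·B·CC
    A ↦ B
    B ↦ CC
    C ↦ AB  (constrained at step 1)

A->B, B->CC, C->AB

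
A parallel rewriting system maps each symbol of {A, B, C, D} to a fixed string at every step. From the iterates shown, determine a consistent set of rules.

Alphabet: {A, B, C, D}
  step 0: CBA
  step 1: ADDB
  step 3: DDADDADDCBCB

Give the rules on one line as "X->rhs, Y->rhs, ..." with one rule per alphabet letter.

A->B, B->DD, C->A, D->CB

  step 0 ⇒ step 1: CBA ⇒ A·DD·B
    A ↦ B
    B ↦ DD
    C ↦ A
    D ↦ CB  (constrained at step 1)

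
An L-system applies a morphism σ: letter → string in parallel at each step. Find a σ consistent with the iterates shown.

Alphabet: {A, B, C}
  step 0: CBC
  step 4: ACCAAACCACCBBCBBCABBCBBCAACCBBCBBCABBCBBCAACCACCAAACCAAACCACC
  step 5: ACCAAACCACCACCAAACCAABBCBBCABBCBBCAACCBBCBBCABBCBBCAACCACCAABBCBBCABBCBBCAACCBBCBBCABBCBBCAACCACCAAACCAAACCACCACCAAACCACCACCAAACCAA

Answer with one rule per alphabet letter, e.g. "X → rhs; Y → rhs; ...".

  step 4 ⇒ step 5: ACCAAACCACCBBCBBCABBCBBCAACCBBCBBCABBCBBCAACCACCAAACCAAACCACC ⇒ ACC·A·A·ACC·ACC·ACC·A·A·ACC·A·A·BBC·BBC·A·BBC·BBC·A·ACC·BBC·BBC·A·BBC·BBC·A·ACC·ACC·A·A·BBC·BBC·A·BBC·BBC·A·ACC·BBC·BBC·A·BBC·BBC·A·ACC·ACC·A·A·ACC·A·A·ACC·ACC·ACC·A·A·ACC·ACC·ACC·A·A·ACC·A·A
    A ↦ ACC
    B ↦ BBC
    C ↦ A

A->ACC, B->BBC, C->A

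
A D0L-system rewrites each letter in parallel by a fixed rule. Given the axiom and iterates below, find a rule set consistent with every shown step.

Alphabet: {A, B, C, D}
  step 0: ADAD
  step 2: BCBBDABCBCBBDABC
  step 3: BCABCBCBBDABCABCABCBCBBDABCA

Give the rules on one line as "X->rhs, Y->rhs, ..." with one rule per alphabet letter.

A->BDA, B->BC, C->A, D->B

  step 2 ⇒ step 3: BCBBDABCBCBBDABC ⇒ BC·A·BC·BC·B·BDA·BC·A·BC·A·BC·BC·B·BDA·BC·A
    A ↦ BDA
    B ↦ BC
    C ↦ A
    D ↦ B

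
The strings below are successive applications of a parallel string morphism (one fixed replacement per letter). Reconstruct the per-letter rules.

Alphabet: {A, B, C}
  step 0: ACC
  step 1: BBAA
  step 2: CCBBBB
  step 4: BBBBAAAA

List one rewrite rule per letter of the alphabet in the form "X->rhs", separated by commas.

A->BB, B->C, C->A

  step 1 ⇒ step 2: BBAA ⇒ C·C·BB·BB
    A ↦ BB
    B ↦ C
  step 0 ⇒ step 1: ACC ⇒ BB·A·A
    C ↦ A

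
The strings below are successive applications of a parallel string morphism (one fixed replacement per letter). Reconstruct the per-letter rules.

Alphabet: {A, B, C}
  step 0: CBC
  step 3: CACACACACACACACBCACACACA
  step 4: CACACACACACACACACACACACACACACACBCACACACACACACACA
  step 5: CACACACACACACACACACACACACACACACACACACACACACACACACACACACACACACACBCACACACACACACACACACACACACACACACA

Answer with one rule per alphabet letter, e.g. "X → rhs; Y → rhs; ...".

  step 4 ⇒ step 5: CACACACACACACACACACACACACACACACBCACACACACACACACA ⇒ CA·CA·CA·CA·CA·CA·CA·CA·CA·CA·CA·CA·CA·CA·CA·CA·CA·CA·CA·CA·CA·CA·CA·CA·CA·CA·CA·CA·CA·CA·CA·CB·CA·CA·CA·CA·CA·CA·CA·CA·CA·CA·CA·CA·CA·CA·CA·CA
    A ↦ CA
    B ↦ CB
    C ↦ CA

A->CA, B->CB, C->CA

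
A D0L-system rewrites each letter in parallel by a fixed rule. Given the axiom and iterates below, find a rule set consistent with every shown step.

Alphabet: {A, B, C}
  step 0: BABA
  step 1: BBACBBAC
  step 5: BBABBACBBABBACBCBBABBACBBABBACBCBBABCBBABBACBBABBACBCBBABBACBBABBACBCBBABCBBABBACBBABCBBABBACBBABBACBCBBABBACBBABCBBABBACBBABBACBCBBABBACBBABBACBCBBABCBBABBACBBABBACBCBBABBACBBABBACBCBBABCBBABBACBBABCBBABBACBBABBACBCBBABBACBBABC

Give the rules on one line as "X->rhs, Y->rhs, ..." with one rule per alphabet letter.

A->C, B->BBA, C->BC

  step 0 ⇒ step 1: BABA ⇒ BBA·C·BBA·C
    A ↦ C
    B ↦ BBA
    C ↦ BC  (constrained at step 1)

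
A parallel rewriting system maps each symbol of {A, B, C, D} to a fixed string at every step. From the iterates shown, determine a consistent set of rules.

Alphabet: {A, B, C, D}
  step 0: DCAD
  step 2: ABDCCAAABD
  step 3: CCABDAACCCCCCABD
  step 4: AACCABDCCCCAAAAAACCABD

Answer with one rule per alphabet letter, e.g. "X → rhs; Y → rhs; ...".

A->CC, B->A, C->A, D->BD

  step 3 ⇒ step 4: CCABDAACCCCCCABD ⇒ A·A·CC·A·BD·CC·CC·A·A·A·A·A·A·CC·A·BD
    A ↦ CC
    B ↦ A
    C ↦ A
    D ↦ BD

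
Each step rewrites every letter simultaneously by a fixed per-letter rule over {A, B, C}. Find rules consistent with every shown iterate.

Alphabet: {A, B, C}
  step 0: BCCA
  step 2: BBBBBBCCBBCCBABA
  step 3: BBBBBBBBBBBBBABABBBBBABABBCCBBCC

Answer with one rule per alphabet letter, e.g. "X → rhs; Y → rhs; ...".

A->CC, B->BB, C->BA

  step 2 ⇒ step 3: BBBBBBCCBBCCBABA ⇒ BB·BB·BB·BB·BB·BB·BA·BA·BB·BB·BA·BA·BB·CC·BB·CC
    A ↦ CC
    B ↦ BB
    C ↦ BA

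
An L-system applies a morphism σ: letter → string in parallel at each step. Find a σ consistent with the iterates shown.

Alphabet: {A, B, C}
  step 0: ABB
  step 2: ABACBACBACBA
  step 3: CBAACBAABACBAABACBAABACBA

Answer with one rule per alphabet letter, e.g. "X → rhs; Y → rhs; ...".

  step 2 ⇒ step 3: ABACBACBACBA ⇒ CBA·A·CBA·AB·A·CBA·AB·A·CBA·AB·A·CBA
    A ↦ CBA
    B ↦ A
    C ↦ AB

A->CBA, B->A, C->AB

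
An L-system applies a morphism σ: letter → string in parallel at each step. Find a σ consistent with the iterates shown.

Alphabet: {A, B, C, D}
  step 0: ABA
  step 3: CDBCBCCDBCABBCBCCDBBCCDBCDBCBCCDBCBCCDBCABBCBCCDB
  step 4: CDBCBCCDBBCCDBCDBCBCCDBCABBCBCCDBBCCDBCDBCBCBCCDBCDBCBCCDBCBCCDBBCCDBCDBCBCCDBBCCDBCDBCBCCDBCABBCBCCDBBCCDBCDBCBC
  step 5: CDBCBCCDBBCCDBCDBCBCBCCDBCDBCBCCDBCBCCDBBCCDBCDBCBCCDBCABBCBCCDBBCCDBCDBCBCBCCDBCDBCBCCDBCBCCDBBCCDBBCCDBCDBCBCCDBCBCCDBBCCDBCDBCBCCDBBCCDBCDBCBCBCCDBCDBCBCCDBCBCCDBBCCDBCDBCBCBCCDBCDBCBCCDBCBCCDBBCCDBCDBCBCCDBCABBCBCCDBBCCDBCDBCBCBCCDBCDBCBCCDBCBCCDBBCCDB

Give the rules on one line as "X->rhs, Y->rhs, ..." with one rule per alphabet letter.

  step 4 ⇒ step 5: CDBCBCCDBBCCDBCDBCBCCDBCABBCBCCDBBCCDBCDBCBCBCCDBCDBCBCCDBCBCCDBBCCDBCDBCBCCDBBCCDBCDBCBCCDBCABBCBCCDBBCCDBCDBCBC ⇒ CDB·C·BC·CDB·BC·CDB·CDB·C·BC·BC·CDB·CDB·C·BC·CDB·C·BC·CDB·BC·CDB·CDB·C·BC·CDB·CAB·BC·BC·CDB·BC·CDB·CDB·C·BC·BC·CDB·CDB·C·BC·CDB·C·BC·CDB·BC·CDB·BC·CDB·CDB·C·BC·CDB·C·BC·CDB·BC·CDB·CDB·C·BC·CDB·BC·CDB·CDB·C·BC·BC·CDB·CDB·C·BC·CDB·C·BC·CDB·BC·CDB·CDB·C·BC·BC·CDB·CDB·C·BC·CDB·C·BC·CDB·BC·CDB·CDB·C·BC·CDB·CAB·BC·BC·CDB·BC·CDB·CDB·C·BC·BC·CDB·CDB·C·BC·CDB·C·BC·CDB·BC·CDB
    A ↦ CAB
    B ↦ BC
    C ↦ CDB
    D ↦ C

A->CAB, B->BC, C->CDB, D->C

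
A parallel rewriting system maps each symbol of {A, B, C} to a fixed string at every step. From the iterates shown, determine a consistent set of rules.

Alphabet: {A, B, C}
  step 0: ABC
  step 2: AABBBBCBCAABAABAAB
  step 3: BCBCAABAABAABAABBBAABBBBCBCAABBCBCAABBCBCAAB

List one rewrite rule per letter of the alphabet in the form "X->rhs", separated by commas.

  step 2 ⇒ step 3: AABBBBCBCAABAABAAB ⇒ BC·BC·AAB·AAB·AAB·AAB·BB·AAB·BB·BC·BC·AAB·BC·BC·AAB·BC·BC·AAB
    A ↦ BC
    B ↦ AAB
    C ↦ BB

A->BC, B->AAB, C->BB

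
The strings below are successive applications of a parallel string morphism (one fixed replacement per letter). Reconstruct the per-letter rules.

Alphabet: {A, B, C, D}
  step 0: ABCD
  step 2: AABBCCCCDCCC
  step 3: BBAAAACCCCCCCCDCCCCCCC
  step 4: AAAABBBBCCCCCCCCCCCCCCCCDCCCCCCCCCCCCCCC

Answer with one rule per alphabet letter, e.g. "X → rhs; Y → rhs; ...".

A->B, B->AA, C->CC, D->DC

  step 3 ⇒ step 4: BBAAAACCCCCCCCDCCCCCCC ⇒ AA·AA·B·B·B·B·CC·CC·CC·CC·CC·CC·CC·CC·DC·CC·CC·CC·CC·CC·CC·CC
    A ↦ B
    B ↦ AA
    C ↦ CC
    D ↦ DC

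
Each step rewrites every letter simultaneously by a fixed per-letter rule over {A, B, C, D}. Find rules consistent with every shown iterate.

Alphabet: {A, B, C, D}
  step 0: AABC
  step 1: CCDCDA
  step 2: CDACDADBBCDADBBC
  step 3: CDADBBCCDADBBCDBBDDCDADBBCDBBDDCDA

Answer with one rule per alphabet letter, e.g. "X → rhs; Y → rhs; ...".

A->C, B->D, C->CDA, D->DBB

  step 2 ⇒ step 3: CDACDADBBCDADBBC ⇒ CDA·DBB·C·CDA·DBB·C·DBB·D·D·CDA·DBB·C·DBB·D·D·CDA
    A ↦ C
    B ↦ D
    C ↦ CDA
    D ↦ DBB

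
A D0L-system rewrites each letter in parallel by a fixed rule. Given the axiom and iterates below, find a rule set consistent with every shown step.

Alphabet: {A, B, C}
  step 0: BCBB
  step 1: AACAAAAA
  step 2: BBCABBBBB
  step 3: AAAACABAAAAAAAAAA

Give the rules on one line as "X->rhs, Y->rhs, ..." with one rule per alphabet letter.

A->B, B->AA, C->CA

  step 2 ⇒ step 3: BBCABBBBB ⇒ AA·AA·CA·B·AA·AA·AA·AA·AA
    A ↦ B
    B ↦ AA
    C ↦ CA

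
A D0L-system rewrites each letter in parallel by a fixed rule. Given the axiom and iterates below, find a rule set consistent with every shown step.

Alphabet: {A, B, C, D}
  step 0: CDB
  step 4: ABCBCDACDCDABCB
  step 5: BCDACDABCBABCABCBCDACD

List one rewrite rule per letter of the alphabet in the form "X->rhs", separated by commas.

A->B, B->CD, C->A, D->BC

  step 4 ⇒ step 5: ABCBCDACDCDABCB ⇒ B·CD·A·CD·A·BC·B·A·BC·A·BC·B·CD·A·CD
    A ↦ B
    B ↦ CD
    C ↦ A
    D ↦ BC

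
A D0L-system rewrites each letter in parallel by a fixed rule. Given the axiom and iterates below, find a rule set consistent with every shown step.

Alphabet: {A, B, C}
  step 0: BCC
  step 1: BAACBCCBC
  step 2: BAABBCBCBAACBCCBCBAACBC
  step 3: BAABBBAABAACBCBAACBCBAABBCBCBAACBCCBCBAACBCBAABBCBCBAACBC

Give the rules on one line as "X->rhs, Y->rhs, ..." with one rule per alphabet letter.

  step 2 ⇒ step 3: BAABBCBCBAACBCCBCBAACBC ⇒ BAA·B·B·BAA·BAA·CBC·BAA·CBC·BAA·B·B·CBC·BAA·CBC·CBC·BAA·CBC·BAA·B·B·CBC·BAA·CBC
    A ↦ B
    B ↦ BAA
    C ↦ CBC

A->B, B->BAA, C->CBC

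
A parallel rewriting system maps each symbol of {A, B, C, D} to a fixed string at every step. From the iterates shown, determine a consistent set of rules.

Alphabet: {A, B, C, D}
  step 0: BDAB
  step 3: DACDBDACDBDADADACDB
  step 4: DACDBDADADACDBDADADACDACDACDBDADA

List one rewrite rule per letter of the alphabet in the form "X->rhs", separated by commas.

A->C, B->DA, C->DB, D->DA

  step 3 ⇒ step 4: DACDBDACDBDADADACDB ⇒ DA·C·DB·DA·DA·DA·C·DB·DA·DA·DA·C·DA·C·DA·C·DB·DA·DA
    A ↦ C
    B ↦ DA
    C ↦ DB
    D ↦ DA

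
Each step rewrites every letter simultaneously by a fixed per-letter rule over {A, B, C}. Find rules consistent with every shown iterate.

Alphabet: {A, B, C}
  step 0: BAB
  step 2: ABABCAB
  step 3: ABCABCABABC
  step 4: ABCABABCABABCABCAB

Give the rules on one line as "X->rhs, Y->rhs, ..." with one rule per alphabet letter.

A->AB, B->C, C->AB

  step 3 ⇒ step 4: ABCABCABABC ⇒ AB·C·AB·AB·C·AB·AB·C·AB·C·AB
    A ↦ AB
    B ↦ C
    C ↦ AB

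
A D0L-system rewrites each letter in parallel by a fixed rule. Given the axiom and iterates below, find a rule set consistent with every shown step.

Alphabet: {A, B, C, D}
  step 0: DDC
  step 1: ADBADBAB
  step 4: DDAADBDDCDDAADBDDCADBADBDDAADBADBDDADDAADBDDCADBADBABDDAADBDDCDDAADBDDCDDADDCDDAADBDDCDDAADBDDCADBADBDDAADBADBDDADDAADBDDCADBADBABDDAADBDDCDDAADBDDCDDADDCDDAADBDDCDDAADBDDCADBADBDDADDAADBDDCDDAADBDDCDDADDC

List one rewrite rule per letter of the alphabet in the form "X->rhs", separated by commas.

A->DDA, B->DDC, C->AB, D->ADB

  step 0 ⇒ step 1: DDC ⇒ ADB·ADB·AB
    C ↦ AB
    D ↦ ADB
    A ↦ DDA  (constrained at step 1)
    B ↦ DDC  (constrained at step 1)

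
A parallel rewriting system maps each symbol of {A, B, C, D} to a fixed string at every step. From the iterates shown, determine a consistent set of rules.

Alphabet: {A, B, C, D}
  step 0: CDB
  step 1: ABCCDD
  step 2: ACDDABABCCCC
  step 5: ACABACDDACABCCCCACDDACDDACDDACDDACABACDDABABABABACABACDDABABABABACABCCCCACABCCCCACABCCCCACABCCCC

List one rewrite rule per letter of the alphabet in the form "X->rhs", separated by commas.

  step 1 ⇒ step 2: ABCCDD ⇒ AC·DD·AB·AB·CC·CC
    A ↦ AC
    B ↦ DD
    C ↦ AB
    D ↦ CC

A->AC, B->DD, C->AB, D->CC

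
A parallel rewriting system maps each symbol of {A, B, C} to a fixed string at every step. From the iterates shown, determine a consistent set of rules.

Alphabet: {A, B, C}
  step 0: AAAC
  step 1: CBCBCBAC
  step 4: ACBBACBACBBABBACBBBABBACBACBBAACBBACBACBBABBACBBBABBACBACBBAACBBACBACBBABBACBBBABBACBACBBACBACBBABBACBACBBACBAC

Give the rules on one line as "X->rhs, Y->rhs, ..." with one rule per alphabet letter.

  step 0 ⇒ step 1: AAAC ⇒ CB·CB·CB·AC
    A ↦ CB
    C ↦ AC
    B ↦ BBA  (constrained at step 1)

A->CB, B->BBA, C->AC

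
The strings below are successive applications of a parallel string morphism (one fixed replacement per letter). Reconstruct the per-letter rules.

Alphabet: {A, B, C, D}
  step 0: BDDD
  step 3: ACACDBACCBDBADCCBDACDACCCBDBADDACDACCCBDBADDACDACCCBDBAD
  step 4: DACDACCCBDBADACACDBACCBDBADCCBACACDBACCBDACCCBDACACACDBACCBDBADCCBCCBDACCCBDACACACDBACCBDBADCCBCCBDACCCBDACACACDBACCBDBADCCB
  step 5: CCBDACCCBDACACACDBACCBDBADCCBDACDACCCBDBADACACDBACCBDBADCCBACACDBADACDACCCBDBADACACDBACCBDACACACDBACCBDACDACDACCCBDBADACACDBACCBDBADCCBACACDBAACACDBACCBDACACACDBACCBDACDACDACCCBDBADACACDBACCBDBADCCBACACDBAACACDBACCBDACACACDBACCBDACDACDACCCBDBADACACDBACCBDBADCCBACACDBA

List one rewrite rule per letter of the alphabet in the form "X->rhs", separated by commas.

  step 4 ⇒ step 5: DACDACCCBDBADACACDBACCBDBADCCBACACDBACCBDACCCBDACACACDBACCBDBADCCBCCBDACCCBDACACACDBACCBDBADCCBCCBDACCCBDACACACDBACCBDBADCCB ⇒ CCB·D·AC·CCB·D·AC·AC·AC·DBA·CCB·DBA·D·CCB·D·AC·D·AC·CCB·DBA·D·AC·AC·DBA·CCB·DBA·D·CCB·AC·AC·DBA·D·AC·D·AC·CCB·DBA·D·AC·AC·DBA·CCB·D·AC·AC·AC·DBA·CCB·D·AC·D·AC·D·AC·CCB·DBA·D·AC·AC·DBA·CCB·DBA·D·CCB·AC·AC·DBA·AC·AC·DBA·CCB·D·AC·AC·AC·DBA·CCB·D·AC·D·AC·D·AC·CCB·DBA·D·AC·AC·DBA·CCB·DBA·D·CCB·AC·AC·DBA·AC·AC·DBA·CCB·D·AC·AC·AC·DBA·CCB·D·AC·D·AC·D·AC·CCB·DBA·D·AC·AC·DBA·CCB·DBA·D·CCB·AC·AC·DBA
    A ↦ D
    B ↦ DBA
    C ↦ AC
    D ↦ CCB

A->D, B->DBA, C->AC, D->CCB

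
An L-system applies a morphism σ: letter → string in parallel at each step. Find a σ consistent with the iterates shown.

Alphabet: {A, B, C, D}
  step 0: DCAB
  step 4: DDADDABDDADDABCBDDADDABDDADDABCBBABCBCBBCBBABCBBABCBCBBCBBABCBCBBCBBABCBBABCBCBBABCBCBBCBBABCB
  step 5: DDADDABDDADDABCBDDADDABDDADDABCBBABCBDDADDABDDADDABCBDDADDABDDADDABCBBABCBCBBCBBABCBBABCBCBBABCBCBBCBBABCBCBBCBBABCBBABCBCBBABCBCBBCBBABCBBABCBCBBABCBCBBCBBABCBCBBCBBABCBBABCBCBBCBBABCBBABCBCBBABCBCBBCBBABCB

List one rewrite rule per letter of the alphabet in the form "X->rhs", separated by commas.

A->B, B->CB, C->BAB, D->DDA

  step 4 ⇒ step 5: DDADDABDDADDABCBDDADDABDDADDABCBBABCBCBBCBBABCBBABCBCBBCBBABCBCBBCBBABCBBABCBCBBABCBCBBCBBABCB ⇒ DDA·DDA·B·DDA·DDA·B·CB·DDA·DDA·B·DDA·DDA·B·CB·BAB·CB·DDA·DDA·B·DDA·DDA·B·CB·DDA·DDA·B·DDA·DDA·B·CB·BAB·CB·CB·B·CB·BAB·CB·BAB·CB·CB·BAB·CB·CB·B·CB·BAB·CB·CB·B·CB·BAB·CB·BAB·CB·CB·BAB·CB·CB·B·CB·BAB·CB·BAB·CB·CB·BAB·CB·CB·B·CB·BAB·CB·CB·B·CB·BAB·CB·BAB·CB·CB·B·CB·BAB·CB·BAB·CB·CB·BAB·CB·CB·B·CB·BAB·CB
    A ↦ B
    B ↦ CB
    C ↦ BAB
    D ↦ DDA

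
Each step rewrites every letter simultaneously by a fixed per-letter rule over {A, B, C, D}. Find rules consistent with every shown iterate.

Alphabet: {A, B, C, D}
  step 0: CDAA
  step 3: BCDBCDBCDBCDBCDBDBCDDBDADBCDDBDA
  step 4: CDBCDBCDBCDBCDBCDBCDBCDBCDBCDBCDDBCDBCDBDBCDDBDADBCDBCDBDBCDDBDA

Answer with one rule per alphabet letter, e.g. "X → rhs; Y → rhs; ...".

A->DA, B->CD, C->BC, D->DB

  step 3 ⇒ step 4: BCDBCDBCDBCDBCDBDBCDDBDADBCDDBDA ⇒ CD·BC·DB·CD·BC·DB·CD·BC·DB·CD·BC·DB·CD·BC·DB·CD·DB·CD·BC·DB·DB·CD·DB·DA·DB·CD·BC·DB·DB·CD·DB·DA
    A ↦ DA
    B ↦ CD
    C ↦ BC
    D ↦ DB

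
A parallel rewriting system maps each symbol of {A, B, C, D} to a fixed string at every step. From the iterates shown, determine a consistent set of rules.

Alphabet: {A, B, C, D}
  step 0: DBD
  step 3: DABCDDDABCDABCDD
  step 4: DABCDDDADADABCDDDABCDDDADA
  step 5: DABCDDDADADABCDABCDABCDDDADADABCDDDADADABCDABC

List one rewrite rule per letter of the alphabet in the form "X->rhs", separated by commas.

A->BC, B->D, C->D, D->DA

  step 4 ⇒ step 5: DABCDDDADADABCDDDABCDDDADA ⇒ DA·BC·D·D·DA·DA·DA·BC·DA·BC·DA·BC·D·D·DA·DA·DA·BC·D·D·DA·DA·DA·BC·DA·BC
    A ↦ BC
    B ↦ D
    C ↦ D
    D ↦ DA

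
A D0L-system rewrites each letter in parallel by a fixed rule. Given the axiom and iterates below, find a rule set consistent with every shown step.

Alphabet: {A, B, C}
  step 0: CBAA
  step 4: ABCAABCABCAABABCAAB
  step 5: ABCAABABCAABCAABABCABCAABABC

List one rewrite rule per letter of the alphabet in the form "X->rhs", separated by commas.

A->AB, B->C, C->A

  step 4 ⇒ step 5: ABCAABCABCAABABCAAB ⇒ AB·C·A·AB·AB·C·A·AB·C·A·AB·AB·C·AB·C·A·AB·AB·C
    A ↦ AB
    B ↦ C
    C ↦ A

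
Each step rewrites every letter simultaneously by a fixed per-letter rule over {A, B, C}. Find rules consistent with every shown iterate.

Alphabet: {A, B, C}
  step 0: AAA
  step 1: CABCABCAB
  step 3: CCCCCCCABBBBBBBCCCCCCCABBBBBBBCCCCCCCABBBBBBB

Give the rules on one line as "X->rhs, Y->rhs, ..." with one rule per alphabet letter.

  step 0 ⇒ step 1: AAA ⇒ CAB·CAB·CAB
    A ↦ CAB
    B ↦ BB  (constrained at step 1)
    C ↦ CC  (constrained at step 1)

A->CAB, B->BB, C->CC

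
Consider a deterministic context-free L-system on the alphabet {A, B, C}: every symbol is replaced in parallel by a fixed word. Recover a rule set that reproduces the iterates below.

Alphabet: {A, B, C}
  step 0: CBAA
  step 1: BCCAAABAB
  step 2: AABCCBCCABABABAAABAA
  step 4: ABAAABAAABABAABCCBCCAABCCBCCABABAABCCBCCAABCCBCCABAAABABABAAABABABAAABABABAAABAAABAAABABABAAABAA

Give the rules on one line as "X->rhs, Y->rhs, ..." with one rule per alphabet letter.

  step 1 ⇒ step 2: BCCAAABAB ⇒ AA·BCC·BCC·AB·AB·AB·AA·AB·AA
    A ↦ AB
    B ↦ AA
    C ↦ BCC

A->AB, B->AA, C->BCC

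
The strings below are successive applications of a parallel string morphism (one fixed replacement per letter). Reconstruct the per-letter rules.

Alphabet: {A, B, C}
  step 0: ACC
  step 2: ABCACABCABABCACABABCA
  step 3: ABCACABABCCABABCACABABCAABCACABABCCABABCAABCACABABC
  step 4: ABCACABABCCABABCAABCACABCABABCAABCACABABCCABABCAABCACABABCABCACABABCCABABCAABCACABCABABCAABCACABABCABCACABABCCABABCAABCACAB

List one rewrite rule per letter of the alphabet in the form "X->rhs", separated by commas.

A->ABC, B->A, C->CAB

  step 3 ⇒ step 4: ABCACABABCCABABCACABABCAABCACABABCCABABCAABCACABABC ⇒ ABC·A·CAB·ABC·CAB·ABC·A·ABC·A·CAB·CAB·ABC·A·ABC·A·CAB·ABC·CAB·ABC·A·ABC·A·CAB·ABC·ABC·A·CAB·ABC·CAB·ABC·A·ABC·A·CAB·CAB·ABC·A·ABC·A·CAB·ABC·ABC·A·CAB·ABC·CAB·ABC·A·ABC·A·CAB
    A ↦ ABC
    B ↦ A
    C ↦ CAB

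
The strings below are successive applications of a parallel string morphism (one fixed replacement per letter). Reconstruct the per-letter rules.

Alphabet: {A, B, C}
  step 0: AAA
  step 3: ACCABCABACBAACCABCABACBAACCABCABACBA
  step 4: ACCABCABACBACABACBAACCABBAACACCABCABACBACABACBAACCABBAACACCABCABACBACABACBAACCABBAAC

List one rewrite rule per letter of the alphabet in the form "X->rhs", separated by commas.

A->AC, B->BA, C->CAB

  step 3 ⇒ step 4: ACCABCABACBAACCABCABACBAACCABCABACBA ⇒ AC·CAB·CAB·AC·BA·CAB·AC·BA·AC·CAB·BA·AC·AC·CAB·CAB·AC·BA·CAB·AC·BA·AC·CAB·BA·AC·AC·CAB·CAB·AC·BA·CAB·AC·BA·AC·CAB·BA·AC
    A ↦ AC
    B ↦ BA
    C ↦ CAB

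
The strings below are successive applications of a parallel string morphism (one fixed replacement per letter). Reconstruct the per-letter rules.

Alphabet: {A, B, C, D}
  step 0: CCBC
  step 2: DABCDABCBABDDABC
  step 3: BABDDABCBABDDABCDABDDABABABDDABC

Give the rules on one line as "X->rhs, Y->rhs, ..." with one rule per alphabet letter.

A->BD, B->DA, C->BC, D->BA

  step 2 ⇒ step 3: DABCDABCBABDDABC ⇒ BA·BD·DA·BC·BA·BD·DA·BC·DA·BD·DA·BA·BA·BD·DA·BC
    A ↦ BD
    B ↦ DA
    C ↦ BC
    D ↦ BA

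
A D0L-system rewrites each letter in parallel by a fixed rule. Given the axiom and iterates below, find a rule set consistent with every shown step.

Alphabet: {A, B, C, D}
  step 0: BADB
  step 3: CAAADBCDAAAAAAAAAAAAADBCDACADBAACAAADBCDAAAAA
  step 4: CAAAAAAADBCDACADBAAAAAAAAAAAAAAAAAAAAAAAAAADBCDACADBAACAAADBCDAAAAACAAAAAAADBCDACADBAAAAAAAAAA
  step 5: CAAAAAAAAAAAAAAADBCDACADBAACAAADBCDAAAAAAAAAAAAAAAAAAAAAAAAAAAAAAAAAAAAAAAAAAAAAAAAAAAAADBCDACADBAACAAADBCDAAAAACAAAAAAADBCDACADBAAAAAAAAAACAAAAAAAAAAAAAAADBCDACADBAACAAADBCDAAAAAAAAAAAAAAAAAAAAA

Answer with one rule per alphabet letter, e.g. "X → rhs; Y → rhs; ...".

  step 4 ⇒ step 5: CAAAAAAADBCDACADBAAAAAAAAAAAAAAAAAAAAAAAAAADBCDACADBAACAAADBCDAAAAACAAAAAAADBCDACADBAAAAAAAAAA ⇒ CA·AA·AA·AA·AA·AA·AA·AA·DB·CDA·CA·DB·AA·CA·AA·DB·CDA·AA·AA·AA·AA·AA·AA·AA·AA·AA·AA·AA·AA·AA·AA·AA·AA·AA·AA·AA·AA·AA·AA·AA·AA·AA·AA·DB·CDA·CA·DB·AA·CA·AA·DB·CDA·AA·AA·CA·AA·AA·AA·DB·CDA·CA·DB·AA·AA·AA·AA·AA·CA·AA·AA·AA·AA·AA·AA·AA·DB·CDA·CA·DB·AA·CA·AA·DB·CDA·AA·AA·AA·AA·AA·AA·AA·AA·AA·AA
    A ↦ AA
    B ↦ CDA
    C ↦ CA
    D ↦ DB

A->AA, B->CDA, C->CA, D->DB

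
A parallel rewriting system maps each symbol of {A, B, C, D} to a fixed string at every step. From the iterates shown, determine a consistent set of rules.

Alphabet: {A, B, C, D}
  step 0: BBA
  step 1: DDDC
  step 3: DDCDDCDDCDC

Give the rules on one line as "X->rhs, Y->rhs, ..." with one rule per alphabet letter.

A->DC, B->D, C->A, D->BA

  step 0 ⇒ step 1: BBA ⇒ D·D·DC
    A ↦ DC
    B ↦ D
    C ↦ A  (constrained at step 1)
    D ↦ BA  (constrained at step 1)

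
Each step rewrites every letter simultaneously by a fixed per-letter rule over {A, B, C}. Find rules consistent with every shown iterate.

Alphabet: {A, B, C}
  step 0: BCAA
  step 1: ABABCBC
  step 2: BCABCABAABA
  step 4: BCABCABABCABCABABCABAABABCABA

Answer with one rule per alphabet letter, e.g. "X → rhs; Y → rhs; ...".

  step 1 ⇒ step 2: ABABCBC ⇒ BC·A·BC·A·BA·A·BA
    A ↦ BC
    B ↦ A
    C ↦ BA

A->BC, B->A, C->BA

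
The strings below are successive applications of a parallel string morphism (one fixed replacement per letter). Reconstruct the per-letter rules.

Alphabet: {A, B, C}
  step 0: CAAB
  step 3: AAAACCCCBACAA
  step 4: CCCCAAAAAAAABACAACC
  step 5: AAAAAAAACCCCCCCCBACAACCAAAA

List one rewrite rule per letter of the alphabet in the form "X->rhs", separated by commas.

  step 4 ⇒ step 5: CCCCAAAAAAAABACAACC ⇒ AA·AA·AA·AA·C·C·C·C·C·C·C·C·BA·C·AA·C·C·AA·AA
    A ↦ C
    B ↦ BA
    C ↦ AA

A->C, B->BA, C->AA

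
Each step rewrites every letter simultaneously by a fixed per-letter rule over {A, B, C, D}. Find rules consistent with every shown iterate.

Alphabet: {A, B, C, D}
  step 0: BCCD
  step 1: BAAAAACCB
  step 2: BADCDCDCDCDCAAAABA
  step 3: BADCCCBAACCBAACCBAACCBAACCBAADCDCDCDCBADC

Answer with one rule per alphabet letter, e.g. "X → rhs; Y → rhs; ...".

A->DC, B->BA, C->AA, D->CCB

  step 2 ⇒ step 3: BADCDCDCDCDCAAAABA ⇒ BA·DC·CCB·AA·CCB·AA·CCB·AA·CCB·AA·CCB·AA·DC·DC·DC·DC·BA·DC
    A ↦ DC
    B ↦ BA
    C ↦ AA
    D ↦ CCB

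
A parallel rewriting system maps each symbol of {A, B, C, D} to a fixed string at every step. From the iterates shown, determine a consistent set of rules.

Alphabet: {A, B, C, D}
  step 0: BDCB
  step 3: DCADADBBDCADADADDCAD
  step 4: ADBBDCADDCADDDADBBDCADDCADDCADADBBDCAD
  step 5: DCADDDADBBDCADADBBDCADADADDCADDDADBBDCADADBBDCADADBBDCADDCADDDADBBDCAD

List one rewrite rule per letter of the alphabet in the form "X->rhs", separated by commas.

A->DC, B->D, C->BB, D->AD

  step 4 ⇒ step 5: ADBBDCADDCADDDADBBDCADDCADDCADADBBDCAD ⇒ DC·AD·D·D·AD·BB·DC·AD·AD·BB·DC·AD·AD·AD·DC·AD·D·D·AD·BB·DC·AD·AD·BB·DC·AD·AD·BB·DC·AD·DC·AD·D·D·AD·BB·DC·AD
    A ↦ DC
    B ↦ D
    C ↦ BB
    D ↦ AD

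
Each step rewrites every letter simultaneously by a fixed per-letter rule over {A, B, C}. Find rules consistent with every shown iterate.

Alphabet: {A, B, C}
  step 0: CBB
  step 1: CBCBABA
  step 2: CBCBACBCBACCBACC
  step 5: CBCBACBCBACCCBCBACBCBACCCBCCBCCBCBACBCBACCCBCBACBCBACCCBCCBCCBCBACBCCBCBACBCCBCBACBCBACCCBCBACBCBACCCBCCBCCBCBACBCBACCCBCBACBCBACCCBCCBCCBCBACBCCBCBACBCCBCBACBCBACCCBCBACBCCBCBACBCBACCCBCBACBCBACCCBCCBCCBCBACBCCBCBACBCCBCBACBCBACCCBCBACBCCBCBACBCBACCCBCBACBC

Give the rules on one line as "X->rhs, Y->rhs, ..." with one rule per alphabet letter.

A->CC, B->BA, C->CBC

  step 1 ⇒ step 2: CBCBABA ⇒ CBC·BA·CBC·BA·CC·BA·CC
    A ↦ CC
    B ↦ BA
    C ↦ CBC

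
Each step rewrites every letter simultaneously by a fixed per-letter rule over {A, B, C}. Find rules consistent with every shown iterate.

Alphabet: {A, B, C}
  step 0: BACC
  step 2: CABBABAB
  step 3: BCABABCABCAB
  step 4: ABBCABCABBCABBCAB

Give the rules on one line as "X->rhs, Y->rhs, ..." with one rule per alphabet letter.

  step 3 ⇒ step 4: BCABABCABCAB ⇒ AB·B·C·AB·C·AB·B·C·AB·B·C·AB
    A ↦ C
    B ↦ AB
    C ↦ B

A->C, B->AB, C->B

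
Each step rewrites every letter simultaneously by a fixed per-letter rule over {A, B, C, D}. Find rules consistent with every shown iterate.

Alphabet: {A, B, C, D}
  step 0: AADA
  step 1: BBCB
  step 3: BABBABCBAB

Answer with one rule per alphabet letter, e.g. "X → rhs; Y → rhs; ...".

A->B, B->AB, C->D, D->C

  step 0 ⇒ step 1: AADA ⇒ B·B·C·B
    A ↦ B
    D ↦ C
    B ↦ AB  (constrained at step 1)
    C ↦ D  (constrained at step 1)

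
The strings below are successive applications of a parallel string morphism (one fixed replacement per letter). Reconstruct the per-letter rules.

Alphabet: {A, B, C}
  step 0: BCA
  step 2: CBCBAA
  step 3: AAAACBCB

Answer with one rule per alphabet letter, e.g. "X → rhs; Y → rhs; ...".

A->CB, B->A, C->A

  step 2 ⇒ step 3: CBCBAA ⇒ A·A·A·A·CB·CB
    A ↦ CB
    B ↦ A
    C ↦ A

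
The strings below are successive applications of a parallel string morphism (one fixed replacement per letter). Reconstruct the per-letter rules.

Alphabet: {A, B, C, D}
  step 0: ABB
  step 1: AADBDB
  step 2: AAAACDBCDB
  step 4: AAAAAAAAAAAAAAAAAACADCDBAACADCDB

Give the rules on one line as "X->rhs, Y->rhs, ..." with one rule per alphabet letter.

A->AA, B->DB, C->AD, D->C

  step 1 ⇒ step 2: AADBDB ⇒ AA·AA·C·DB·C·DB
    A ↦ AA
    B ↦ DB
    D ↦ C
    C ↦ AD  (constrained at step 2)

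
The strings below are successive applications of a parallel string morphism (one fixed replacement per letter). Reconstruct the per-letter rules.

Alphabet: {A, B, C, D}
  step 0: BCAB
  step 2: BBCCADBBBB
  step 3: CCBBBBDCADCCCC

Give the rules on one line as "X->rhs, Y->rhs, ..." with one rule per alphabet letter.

A->DC, B->C, C->BB, D->AD

  step 2 ⇒ step 3: BBCCADBBBB ⇒ C·C·BB·BB·DC·AD·C·C·C·C
    A ↦ DC
    B ↦ C
    C ↦ BB
    D ↦ AD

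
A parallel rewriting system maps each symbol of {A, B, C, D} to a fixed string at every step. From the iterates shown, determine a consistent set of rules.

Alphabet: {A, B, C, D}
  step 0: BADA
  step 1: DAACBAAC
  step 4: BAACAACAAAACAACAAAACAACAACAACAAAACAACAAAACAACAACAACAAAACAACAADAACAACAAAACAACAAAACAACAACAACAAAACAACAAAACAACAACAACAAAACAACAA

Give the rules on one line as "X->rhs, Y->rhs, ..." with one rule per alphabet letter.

  step 0 ⇒ step 1: BADA ⇒ D·AAC·B·AAC
    A ↦ AAC
    B ↦ D
    D ↦ B
    C ↦ AA  (constrained at step 1)

A->AAC, B->D, C->AA, D->B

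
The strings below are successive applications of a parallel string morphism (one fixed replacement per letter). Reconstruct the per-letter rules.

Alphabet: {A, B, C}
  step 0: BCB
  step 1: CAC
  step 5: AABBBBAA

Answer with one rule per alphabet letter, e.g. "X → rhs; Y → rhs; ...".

  step 0 ⇒ step 1: BCB ⇒ C·A·C
    B ↦ C
    C ↦ A
    A ↦ BB  (constrained at step 1)

A->BB, B->C, C->A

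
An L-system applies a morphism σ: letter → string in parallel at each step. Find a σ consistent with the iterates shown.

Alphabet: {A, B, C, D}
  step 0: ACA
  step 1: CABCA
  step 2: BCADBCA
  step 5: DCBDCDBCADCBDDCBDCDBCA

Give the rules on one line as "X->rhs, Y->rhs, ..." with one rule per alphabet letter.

A->CA, B->D, C->B, D->DC

  step 1 ⇒ step 2: CABCA ⇒ B·CA·D·B·CA
    A ↦ CA
    B ↦ D
    C ↦ B
    D ↦ DC  (constrained at step 2)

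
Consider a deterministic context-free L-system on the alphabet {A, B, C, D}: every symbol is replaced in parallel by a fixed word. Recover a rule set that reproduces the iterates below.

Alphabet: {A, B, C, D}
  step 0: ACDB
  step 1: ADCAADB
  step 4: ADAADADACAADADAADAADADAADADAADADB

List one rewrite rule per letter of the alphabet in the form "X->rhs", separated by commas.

  step 0 ⇒ step 1: ACDB ⇒ AD·CA·A·DB
    A ↦ AD
    B ↦ DB
    C ↦ CA
    D ↦ A

A->AD, B->DB, C->CA, D->A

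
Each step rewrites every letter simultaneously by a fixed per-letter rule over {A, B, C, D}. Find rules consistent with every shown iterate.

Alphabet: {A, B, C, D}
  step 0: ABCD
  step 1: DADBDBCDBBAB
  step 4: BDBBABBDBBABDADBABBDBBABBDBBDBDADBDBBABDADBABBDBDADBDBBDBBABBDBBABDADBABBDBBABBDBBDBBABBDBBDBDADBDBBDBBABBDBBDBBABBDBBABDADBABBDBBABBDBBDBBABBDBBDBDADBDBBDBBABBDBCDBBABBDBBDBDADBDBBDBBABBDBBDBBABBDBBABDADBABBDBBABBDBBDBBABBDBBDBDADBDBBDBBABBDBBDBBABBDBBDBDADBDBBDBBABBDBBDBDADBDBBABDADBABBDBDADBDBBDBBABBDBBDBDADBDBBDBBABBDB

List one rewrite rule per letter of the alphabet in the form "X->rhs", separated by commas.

  step 0 ⇒ step 1: ABCD ⇒ DAD·BDB·CDB·BAB
    A ↦ DAD
    B ↦ BDB
    C ↦ CDB
    D ↦ BAB

A->DAD, B->BDB, C->CDB, D->BAB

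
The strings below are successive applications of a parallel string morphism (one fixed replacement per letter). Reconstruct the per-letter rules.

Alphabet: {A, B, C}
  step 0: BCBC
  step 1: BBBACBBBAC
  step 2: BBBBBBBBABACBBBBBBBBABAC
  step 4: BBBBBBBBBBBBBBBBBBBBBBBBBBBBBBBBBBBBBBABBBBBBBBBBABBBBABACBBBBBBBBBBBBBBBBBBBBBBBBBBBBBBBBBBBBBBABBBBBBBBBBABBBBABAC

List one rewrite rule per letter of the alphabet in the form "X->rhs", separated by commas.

  step 1 ⇒ step 2: BBBACBBBAC ⇒ BB·BB·BB·BBA·BAC·BB·BB·BB·BBA·BAC
    A ↦ BBA
    B ↦ BB
    C ↦ BAC

A->BBA, B->BB, C->BAC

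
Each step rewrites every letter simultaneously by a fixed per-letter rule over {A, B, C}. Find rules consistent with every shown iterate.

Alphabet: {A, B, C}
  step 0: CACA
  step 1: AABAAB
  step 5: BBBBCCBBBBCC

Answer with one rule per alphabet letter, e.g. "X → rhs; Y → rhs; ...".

A->B, B->C, C->AA

  step 0 ⇒ step 1: CACA ⇒ AA·B·AA·B
    A ↦ B
    C ↦ AA
    B ↦ C  (constrained at step 1)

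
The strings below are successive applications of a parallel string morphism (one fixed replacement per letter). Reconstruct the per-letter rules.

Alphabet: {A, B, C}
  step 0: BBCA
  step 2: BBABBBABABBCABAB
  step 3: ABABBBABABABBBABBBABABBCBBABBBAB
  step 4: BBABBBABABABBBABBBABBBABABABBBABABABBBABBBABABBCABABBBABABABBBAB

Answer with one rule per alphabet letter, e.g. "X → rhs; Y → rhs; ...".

A->BB, B->AB, C->BC

  step 3 ⇒ step 4: ABABBBABABABBBABBBABABBCBBABBBAB ⇒ BB·AB·BB·AB·AB·AB·BB·AB·BB·AB·BB·AB·AB·AB·BB·AB·AB·AB·BB·AB·BB·AB·AB·BC·AB·AB·BB·AB·AB·AB·BB·AB
    A ↦ BB
    B ↦ AB
    C ↦ BC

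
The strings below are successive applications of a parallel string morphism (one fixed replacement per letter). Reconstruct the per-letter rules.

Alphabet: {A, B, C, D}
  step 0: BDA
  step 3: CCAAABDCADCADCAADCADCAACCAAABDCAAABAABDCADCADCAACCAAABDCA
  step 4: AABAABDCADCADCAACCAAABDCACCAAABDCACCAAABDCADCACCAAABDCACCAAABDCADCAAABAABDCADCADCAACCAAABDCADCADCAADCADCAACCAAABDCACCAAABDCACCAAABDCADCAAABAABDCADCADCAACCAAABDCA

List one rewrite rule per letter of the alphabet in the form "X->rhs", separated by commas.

A->DCA, B->A, C->AAB, D->CCA

  step 3 ⇒ step 4: CCAAABDCADCADCAADCADCAACCAAABDCAAABAABDCADCADCAACCAAABDCA ⇒ AAB·AAB·DCA·DCA·DCA·A·CCA·AAB·DCA·CCA·AAB·DCA·CCA·AAB·DCA·DCA·CCA·AAB·DCA·CCA·AAB·DCA·DCA·AAB·AAB·DCA·DCA·DCA·A·CCA·AAB·DCA·DCA·DCA·A·DCA·DCA·A·CCA·AAB·DCA·CCA·AAB·DCA·CCA·AAB·DCA·DCA·AAB·AAB·DCA·DCA·DCA·A·CCA·AAB·DCA
    A ↦ DCA
    B ↦ A
    C ↦ AAB
    D ↦ CCA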